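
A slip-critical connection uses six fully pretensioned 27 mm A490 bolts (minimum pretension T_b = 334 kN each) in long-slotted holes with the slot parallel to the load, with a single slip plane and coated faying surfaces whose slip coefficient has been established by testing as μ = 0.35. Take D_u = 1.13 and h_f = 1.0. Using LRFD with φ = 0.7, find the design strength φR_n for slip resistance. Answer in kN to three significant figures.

555 kN

R_n = μ · D_u · h_f · T_b · n_s · n_b = 0.35 × 1.13 × 1.0 × 334 × 1 × 6 = 792.6 kN.
Design strength φR_n = 0.7 × 792.6 = 555 kN.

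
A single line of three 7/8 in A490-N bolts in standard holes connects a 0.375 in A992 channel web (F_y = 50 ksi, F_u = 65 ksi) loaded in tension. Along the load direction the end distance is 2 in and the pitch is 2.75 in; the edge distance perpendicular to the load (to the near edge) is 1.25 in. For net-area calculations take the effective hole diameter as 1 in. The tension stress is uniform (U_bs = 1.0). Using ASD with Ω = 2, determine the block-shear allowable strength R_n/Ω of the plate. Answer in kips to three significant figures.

Shear plane L_v = 2 + 2·2.75 = 7.5 in; A_gv = 7.5 × 0.375 = 2.812 in².
A_nv = (7.5 − 2.5·1) × 0.375 = 1.875 in².
A_nt = (1.25 − 0.5·1) × 0.375 = 0.2812 in².
0.6 F_u A_nv = 73.12 kips; 0.6 F_y A_gv = 84.38 kips → shear rupture governs the shear term.
R_n = 73.12 + 1.0 × 65 × 0.2812 = 91.41 kips.
Allowable strength R_n/Ω = 91.41 / 2 = 45.7 kips.

45.7 kips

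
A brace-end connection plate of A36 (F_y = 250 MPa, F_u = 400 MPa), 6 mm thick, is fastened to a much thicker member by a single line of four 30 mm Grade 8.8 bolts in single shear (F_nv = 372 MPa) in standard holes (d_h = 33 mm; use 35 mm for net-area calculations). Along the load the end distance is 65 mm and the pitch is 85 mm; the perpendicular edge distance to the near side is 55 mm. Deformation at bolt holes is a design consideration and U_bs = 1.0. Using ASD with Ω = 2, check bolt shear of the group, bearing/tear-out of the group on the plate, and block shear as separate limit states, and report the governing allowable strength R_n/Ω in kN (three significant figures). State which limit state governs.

187 kN (block shear governs)

Bolt shear: A_b = π·30²/4 = 706.9 mm²; R_n = 372 × 706.9 × 4 × 1 / 1000 = 1052 kN → 1052 / 2 = 526 kN.
Bearing: edge l_c = 48.5, r_n = 139.7 kN; interior l_c = 52, r_n = 149.8 kN; R_n = 139.7 + 3·149.8 = 589 kN → 294 kN.
Block shear: A_gv = 1920, A_nv = 1185, A_nt = 225 mm²; R_n = min(0.6F_uA_nv, 0.6F_yA_gv) + U_bs·F_u·A_nt = 374.4 kN → 187 kN.
Block shear governs: 187 kN.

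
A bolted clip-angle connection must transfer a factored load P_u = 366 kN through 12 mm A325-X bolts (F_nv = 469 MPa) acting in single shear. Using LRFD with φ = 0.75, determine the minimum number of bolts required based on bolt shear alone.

A_b = π·12²/4 = 113.1 mm².
Per-bolt design strength φR_n = 0.75 × 469 × 113.1 × 1 / 1000 = 39.78 kN.
n ≥ 366 / 39.78 = 9.2 → use 10 bolts.

10 bolts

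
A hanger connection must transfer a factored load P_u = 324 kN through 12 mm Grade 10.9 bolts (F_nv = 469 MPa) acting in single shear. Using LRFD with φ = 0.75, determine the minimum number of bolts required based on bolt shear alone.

9 bolts

A_b = π·12²/4 = 113.1 mm².
Per-bolt design strength φR_n = 0.75 × 469 × 113.1 × 1 / 1000 = 39.78 kN.
n ≥ 324 / 39.78 = 8.144 → use 9 bolts.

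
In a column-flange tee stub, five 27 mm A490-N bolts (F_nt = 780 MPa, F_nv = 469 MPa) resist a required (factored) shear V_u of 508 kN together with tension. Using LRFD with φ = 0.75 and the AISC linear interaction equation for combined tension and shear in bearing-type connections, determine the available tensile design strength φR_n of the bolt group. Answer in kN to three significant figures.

A_b = π·27²/4 = 572.6 mm²; f_rv = 508 × 1000 / (5 × 572.6) = 177.5 MPa.
F'_nt = 1.3 F_nt − (F_nt / φF_nv) f_rv = 1.3·780 − (780/(0.75·469))·177.5 = 620.5 MPa, capped at F_nt → F'_nt = 620.5 MPa.
R_n = F'_nt · A_b · n = 620.5 × 572.6 × 5 / 1000 = 1776 kN.
Design strength φR_n = 0.75 × 1776 = 1330 kN.

1330 kN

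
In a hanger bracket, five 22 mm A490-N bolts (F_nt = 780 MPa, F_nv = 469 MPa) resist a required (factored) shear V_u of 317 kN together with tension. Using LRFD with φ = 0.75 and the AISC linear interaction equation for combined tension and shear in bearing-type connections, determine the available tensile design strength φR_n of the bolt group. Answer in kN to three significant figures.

918 kN

A_b = π·22²/4 = 380.1 mm²; f_rv = 317 × 1000 / (5 × 380.1) = 166.8 MPa.
F'_nt = 1.3 F_nt − (F_nt / φF_nv) f_rv = 1.3·780 − (780/(0.75·469))·166.8 = 644.2 MPa, capped at F_nt → F'_nt = 644.2 MPa.
R_n = F'_nt · A_b · n = 644.2 × 380.1 × 5 / 1000 = 1224 kN.
Design strength φR_n = 0.75 × 1224 = 918 kN.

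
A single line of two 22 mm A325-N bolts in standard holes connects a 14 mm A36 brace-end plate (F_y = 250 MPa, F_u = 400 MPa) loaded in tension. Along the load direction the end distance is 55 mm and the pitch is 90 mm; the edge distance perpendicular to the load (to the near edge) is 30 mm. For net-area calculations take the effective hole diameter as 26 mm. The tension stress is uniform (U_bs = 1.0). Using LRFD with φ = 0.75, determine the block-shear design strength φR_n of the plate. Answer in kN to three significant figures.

Shear plane L_v = 55 + 1·90 = 145 mm; A_gv = 145 × 14 = 2030 mm².
A_nv = (145 − 1.5·26) × 14 = 1484 mm².
A_nt = (30 − 0.5·26) × 14 = 238 mm².
0.6 F_u A_nv = 356.2 kN; 0.6 F_y A_gv = 304.5 kN → shear yielding governs the shear term.
R_n = 304.5 + 1.0 × 400 × 238 / 1000 = 399.7 kN.
Design strength φR_n = 0.75 × 399.7 = 300 kN.

300 kN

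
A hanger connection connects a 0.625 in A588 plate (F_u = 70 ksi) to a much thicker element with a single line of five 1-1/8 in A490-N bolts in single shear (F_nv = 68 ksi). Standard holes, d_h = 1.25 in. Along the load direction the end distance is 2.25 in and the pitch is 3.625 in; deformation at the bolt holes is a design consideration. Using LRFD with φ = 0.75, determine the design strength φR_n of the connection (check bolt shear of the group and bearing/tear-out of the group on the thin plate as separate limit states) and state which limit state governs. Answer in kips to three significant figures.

Bolt shear: A_b = π·1.125²/4 = 0.994 in²; R_n = 68 × 0.994 × 5 × 1 = 338 kips → 0.75 × 338 = 253 kips.
Bearing (1.2 l_c t F_u ≤ 2.4 d t F_u): upper limit = 2.4·1.125·0.625·70 = 118.1 kips.
  Edge l_c = 2.25 − 1.25/2 = 1.625 → r_n = 85.31 kips; interior l_c = 3.625 − 1.25 = 2.375 → r_n = 118.1 kips.
  R_n,bearing = 1·85.31 + 4·118.1 = 557.8 kips → 0.75 × 557.8 = 418 kips.
Bolt shear governs: 253 kips.

253 kips (bolt shear governs)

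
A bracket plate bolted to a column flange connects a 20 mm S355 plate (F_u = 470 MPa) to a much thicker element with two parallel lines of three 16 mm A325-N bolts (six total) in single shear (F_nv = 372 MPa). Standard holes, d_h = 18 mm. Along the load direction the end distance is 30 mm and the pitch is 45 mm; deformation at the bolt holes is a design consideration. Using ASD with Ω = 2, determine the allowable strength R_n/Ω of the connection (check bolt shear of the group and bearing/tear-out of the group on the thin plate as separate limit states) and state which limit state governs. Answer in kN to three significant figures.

Bolt shear: A_b = π·16²/4 = 201.1 mm²; R_n = 372 × 201.1 × 6 × 1 / 1000 = 448.8 kN → 448.8 / 2 = 224 kN.
Bearing (1.2 l_c t F_u ≤ 2.4 d t F_u): upper limit = 2.4·16·20·470 / 1000 = 361 kN.
  Edge l_c = 30 − 18/2 = 21 → r_n = 236.9 kN; interior l_c = 45 − 18 = 27 → r_n = 304.6 kN.
  R_n,bearing = 2·236.9 + 4·304.6 = 1692 kN → 1692 / 2 = 846 kN.
Bolt shear governs: 224 kN.

224 kN (bolt shear governs)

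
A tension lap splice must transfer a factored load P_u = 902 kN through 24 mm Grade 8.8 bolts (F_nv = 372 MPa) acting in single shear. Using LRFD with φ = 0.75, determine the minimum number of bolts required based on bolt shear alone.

A_b = π·24²/4 = 452.4 mm².
Per-bolt design strength φR_n = 0.75 × 372 × 452.4 × 1 / 1000 = 126.2 kN.
n ≥ 902 / 126.2 = 7.146 → use 8 bolts.

8 bolts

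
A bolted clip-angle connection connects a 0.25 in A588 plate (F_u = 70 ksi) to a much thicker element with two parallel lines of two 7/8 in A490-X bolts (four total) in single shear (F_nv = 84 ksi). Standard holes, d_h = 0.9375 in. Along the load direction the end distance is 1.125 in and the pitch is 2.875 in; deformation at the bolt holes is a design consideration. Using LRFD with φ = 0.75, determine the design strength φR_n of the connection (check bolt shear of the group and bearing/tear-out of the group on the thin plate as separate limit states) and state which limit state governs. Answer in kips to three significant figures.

Bolt shear: A_b = π·0.875²/4 = 0.6013 in²; R_n = 84 × 0.6013 × 4 × 1 = 202 kips → 0.75 × 202 = 152 kips.
Bearing (1.2 l_c t F_u ≤ 2.4 d t F_u): upper limit = 2.4·0.875·0.25·70 = 36.75 kips.
  Edge l_c = 1.125 − 0.9375/2 = 0.6562 → r_n = 13.78 kips; interior l_c = 2.875 − 0.9375 = 1.938 → r_n = 36.75 kips.
  R_n,bearing = 2·13.78 + 2·36.75 = 101.1 kips → 0.75 × 101.1 = 75.8 kips.
Bearing governs: 75.8 kips.

75.8 kips (bearing governs)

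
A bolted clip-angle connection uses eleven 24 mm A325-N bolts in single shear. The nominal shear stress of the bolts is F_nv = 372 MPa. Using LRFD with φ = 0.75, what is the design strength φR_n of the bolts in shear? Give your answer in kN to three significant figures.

A_b = π × 24² / 4 = 452.4 mm².
R_n = F_nv · A_b · n · n_s = 372 × 452.4 × 11 × 1 / 1000 = 1851 kN.
Design strength φR_n = 0.75 × 1851 = 1390 kN.

1390 kN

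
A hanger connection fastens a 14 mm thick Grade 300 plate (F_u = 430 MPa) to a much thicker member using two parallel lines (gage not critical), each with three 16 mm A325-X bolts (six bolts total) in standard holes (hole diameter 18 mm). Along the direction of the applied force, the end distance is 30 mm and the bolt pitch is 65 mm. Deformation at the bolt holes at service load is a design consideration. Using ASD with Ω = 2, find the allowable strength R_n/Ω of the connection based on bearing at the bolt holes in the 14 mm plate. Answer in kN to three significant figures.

614 kN

Per bolt r_n = 1.2 l_c t F_u ≤ 2.4 d t F_u; upper limit = 2.4 × 16 × 14 × 430 / 1000 = 231.2 kN.
Edge bolt: l_c = 30 − 18/2 = 21 mm → 1.2 × 21 × 14 × 430 / 1000 = 151.7 → r_n = 151.7 kN.
Interior bolts: l_c = 65 − 18 = 47 mm → 1.2 × 47 × 14 × 430 / 1000 = 339.5 → r_n = 231.2 kN.
R_n = 2 × 151.7 + 4 × 231.2 = 1228 kN.
Allowable strength R_n/Ω = 1228 / 2 = 614 kN.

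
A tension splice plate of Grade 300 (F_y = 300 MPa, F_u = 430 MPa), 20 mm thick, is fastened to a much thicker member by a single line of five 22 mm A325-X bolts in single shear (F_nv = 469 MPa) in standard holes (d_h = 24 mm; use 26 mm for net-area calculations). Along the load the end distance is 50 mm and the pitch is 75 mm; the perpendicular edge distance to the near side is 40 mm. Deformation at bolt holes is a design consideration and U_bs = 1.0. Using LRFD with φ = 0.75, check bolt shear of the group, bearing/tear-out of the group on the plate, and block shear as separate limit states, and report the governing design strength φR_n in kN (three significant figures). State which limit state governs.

669 kN (bolt shear governs)

Bolt shear: A_b = π·22²/4 = 380.1 mm²; R_n = 469 × 380.1 × 5 × 1 / 1000 = 891.4 kN → 0.75 × 891.4 = 669 kN.
Bearing: edge l_c = 38, r_n = 392.2 kN; interior l_c = 51, r_n = 454.1 kN; R_n = 392.2 + 4·454.1 = 2208 kN → 1660 kN.
Block shear: A_gv = 7000, A_nv = 4660, A_nt = 540 mm²; R_n = min(0.6F_uA_nv, 0.6F_yA_gv) + U_bs·F_u·A_nt = 1434 kN → 1080 kN.
Bolt shear governs: 669 kN.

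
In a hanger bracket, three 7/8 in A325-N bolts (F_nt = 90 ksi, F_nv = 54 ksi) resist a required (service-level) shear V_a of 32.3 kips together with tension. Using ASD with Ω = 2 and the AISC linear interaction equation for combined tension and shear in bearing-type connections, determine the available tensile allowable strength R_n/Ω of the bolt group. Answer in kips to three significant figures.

51.7 kips

A_b = π·0.875²/4 = 0.6013 in²; f_rv = 32.3 / (3 × 0.6013) = 17.91 ksi.
F'_nt = 1.3 F_nt − (Ω F_nt / F_nv) f_rv = 1.3·90 − (2·90/54)·17.91 = 57.32 ksi, capped at F_nt → F'_nt = 57.32 ksi.
R_n = F'_nt · A_b · n = 57.32 × 0.6013 × 3 = 103.4 kips.
Allowable strength R_n/Ω = 103.4 / 2 = 51.7 kips.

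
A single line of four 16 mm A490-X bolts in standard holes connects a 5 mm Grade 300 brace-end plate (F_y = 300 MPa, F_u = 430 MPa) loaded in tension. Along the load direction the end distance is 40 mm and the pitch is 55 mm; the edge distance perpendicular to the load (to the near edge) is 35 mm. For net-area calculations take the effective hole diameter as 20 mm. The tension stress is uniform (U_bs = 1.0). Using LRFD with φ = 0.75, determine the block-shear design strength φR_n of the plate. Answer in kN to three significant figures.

Shear plane L_v = 40 + 3·55 = 205 mm; A_gv = 205 × 5 = 1025 mm².
A_nv = (205 − 3.5·20) × 5 = 675 mm².
A_nt = (35 − 0.5·20) × 5 = 125 mm².
0.6 F_u A_nv = 174.2 kN; 0.6 F_y A_gv = 184.5 kN → shear rupture governs the shear term.
R_n = 174.2 + 1.0 × 430 × 125 / 1000 = 227.9 kN.
Design strength φR_n = 0.75 × 227.9 = 171 kN.

171 kN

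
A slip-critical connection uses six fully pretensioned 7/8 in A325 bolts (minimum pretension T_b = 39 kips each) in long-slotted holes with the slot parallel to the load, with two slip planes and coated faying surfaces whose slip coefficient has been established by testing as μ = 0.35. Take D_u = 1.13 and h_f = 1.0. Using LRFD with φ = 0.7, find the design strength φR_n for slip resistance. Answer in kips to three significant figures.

R_n = μ · D_u · h_f · T_b · n_s · n_b = 0.35 × 1.13 × 1.0 × 39 × 2 × 6 = 185.1 kips.
Design strength φR_n = 0.7 × 185.1 = 130 kips.

130 kips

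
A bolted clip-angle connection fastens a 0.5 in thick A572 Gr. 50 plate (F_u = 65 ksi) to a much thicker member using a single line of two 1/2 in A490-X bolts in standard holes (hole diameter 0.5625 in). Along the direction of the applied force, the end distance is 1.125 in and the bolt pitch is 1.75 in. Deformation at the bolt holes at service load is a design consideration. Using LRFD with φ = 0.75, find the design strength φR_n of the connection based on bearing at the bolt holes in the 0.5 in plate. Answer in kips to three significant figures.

53.9 kips

Per bolt r_n = 1.2 l_c t F_u ≤ 2.4 d t F_u; upper limit = 2.4 × 0.5 × 0.5 × 65 = 39 kips.
Edge bolt: l_c = 1.125 − 0.5625/2 = 0.8438 in → 1.2 × 0.8438 × 0.5 × 65 = 32.91 → r_n = 32.91 kips.
Interior bolts: l_c = 1.75 − 0.5625 = 1.188 in → 1.2 × 1.188 × 0.5 × 65 = 46.31 → r_n = 39 kips.
R_n = 1 × 32.91 + 1 × 39 = 71.91 kips.
Design strength φR_n = 0.75 × 71.91 = 53.9 kips.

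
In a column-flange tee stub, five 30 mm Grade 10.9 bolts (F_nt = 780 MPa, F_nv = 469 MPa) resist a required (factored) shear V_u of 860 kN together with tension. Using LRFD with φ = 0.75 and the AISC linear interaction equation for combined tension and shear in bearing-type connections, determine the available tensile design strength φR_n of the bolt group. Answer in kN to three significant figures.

1260 kN

A_b = π·30²/4 = 706.9 mm²; f_rv = 860 × 1000 / (5 × 706.9) = 243.3 MPa.
F'_nt = 1.3 F_nt − (F_nt / φF_nv) f_rv = 1.3·780 − (780/(0.75·469))·243.3 = 474.4 MPa, capped at F_nt → F'_nt = 474.4 MPa.
R_n = F'_nt · A_b · n = 474.4 × 706.9 × 5 / 1000 = 1677 kN.
Design strength φR_n = 0.75 × 1677 = 1260 kN.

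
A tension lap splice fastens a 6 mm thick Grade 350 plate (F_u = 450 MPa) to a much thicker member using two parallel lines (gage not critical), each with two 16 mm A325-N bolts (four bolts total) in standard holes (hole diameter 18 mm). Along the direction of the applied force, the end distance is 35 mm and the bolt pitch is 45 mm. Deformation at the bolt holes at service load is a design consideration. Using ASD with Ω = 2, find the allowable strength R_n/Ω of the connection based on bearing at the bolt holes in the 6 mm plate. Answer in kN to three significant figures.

172 kN

Per bolt r_n = 1.2 l_c t F_u ≤ 2.4 d t F_u; upper limit = 2.4 × 16 × 6 × 450 / 1000 = 103.7 kN.
Edge bolt: l_c = 35 − 18/2 = 26 mm → 1.2 × 26 × 6 × 450 / 1000 = 84.24 → r_n = 84.24 kN.
Interior bolts: l_c = 45 − 18 = 27 mm → 1.2 × 27 × 6 × 450 / 1000 = 87.48 → r_n = 87.48 kN.
R_n = 2 × 84.24 + 2 × 87.48 = 343.4 kN.
Allowable strength R_n/Ω = 343.4 / 2 = 172 kN.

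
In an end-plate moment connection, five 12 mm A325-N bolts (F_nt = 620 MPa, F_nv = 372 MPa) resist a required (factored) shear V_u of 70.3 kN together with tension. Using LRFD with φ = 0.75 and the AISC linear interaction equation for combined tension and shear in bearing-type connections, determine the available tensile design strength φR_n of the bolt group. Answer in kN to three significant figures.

A_b = π·12²/4 = 113.1 mm²; f_rv = 70.3 × 1000 / (5 × 113.1) = 124.3 MPa.
F'_nt = 1.3 F_nt − (F_nt / φF_nv) f_rv = 1.3·620 − (620/(0.75·372))·124.3 = 529.7 MPa, capped at F_nt → F'_nt = 529.7 MPa.
R_n = F'_nt · A_b · n = 529.7 × 113.1 × 5 / 1000 = 299.6 kN.
Design strength φR_n = 0.75 × 299.6 = 225 kN.

225 kN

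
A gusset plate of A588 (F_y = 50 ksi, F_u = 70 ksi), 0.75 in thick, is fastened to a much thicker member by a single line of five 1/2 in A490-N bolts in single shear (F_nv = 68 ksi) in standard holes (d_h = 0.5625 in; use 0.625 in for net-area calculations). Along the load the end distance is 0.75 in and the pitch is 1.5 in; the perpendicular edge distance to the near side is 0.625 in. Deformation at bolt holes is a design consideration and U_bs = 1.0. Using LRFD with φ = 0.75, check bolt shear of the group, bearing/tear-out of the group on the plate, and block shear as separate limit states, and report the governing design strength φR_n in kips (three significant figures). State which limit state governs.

50.1 kips (bolt shear governs)

Bolt shear: A_b = π·0.5²/4 = 0.1963 in²; R_n = 68 × 0.1963 × 5 × 1 = 66.76 kips → 0.75 × 66.76 = 50.1 kips.
Bearing: edge l_c = 0.4688, r_n = 29.53 kips; interior l_c = 0.9375, r_n = 59.06 kips; R_n = 29.53 + 4·59.06 = 265.8 kips → 199 kips.
Block shear: A_gv = 5.062, A_nv = 2.953, A_nt = 0.2344 in²; R_n = min(0.6F_uA_nv, 0.6F_yA_gv) + U_bs·F_u·A_nt = 140.4 kips → 105 kips.
Bolt shear governs: 50.1 kips.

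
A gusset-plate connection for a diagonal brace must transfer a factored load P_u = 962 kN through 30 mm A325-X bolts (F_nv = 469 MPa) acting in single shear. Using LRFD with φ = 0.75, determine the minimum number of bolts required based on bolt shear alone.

4 bolts

A_b = π·30²/4 = 706.9 mm².
Per-bolt design strength φR_n = 0.75 × 469 × 706.9 × 1 / 1000 = 248.6 kN.
n ≥ 962 / 248.6 = 3.869 → use 4 bolts.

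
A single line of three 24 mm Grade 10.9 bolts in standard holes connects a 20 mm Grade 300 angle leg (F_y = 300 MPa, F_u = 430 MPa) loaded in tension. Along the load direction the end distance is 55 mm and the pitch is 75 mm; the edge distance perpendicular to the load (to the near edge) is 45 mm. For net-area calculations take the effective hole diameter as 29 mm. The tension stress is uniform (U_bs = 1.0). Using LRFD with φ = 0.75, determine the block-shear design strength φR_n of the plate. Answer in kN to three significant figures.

Shear plane L_v = 55 + 2·75 = 205 mm; A_gv = 205 × 20 = 4100 mm².
A_nv = (205 − 2.5·29) × 20 = 2650 mm².
A_nt = (45 − 0.5·29) × 20 = 610 mm².
0.6 F_u A_nv = 683.7 kN; 0.6 F_y A_gv = 738 kN → shear rupture governs the shear term.
R_n = 683.7 + 1.0 × 430 × 610 / 1000 = 946 kN.
Design strength φR_n = 0.75 × 946 = 710 kN.

710 kN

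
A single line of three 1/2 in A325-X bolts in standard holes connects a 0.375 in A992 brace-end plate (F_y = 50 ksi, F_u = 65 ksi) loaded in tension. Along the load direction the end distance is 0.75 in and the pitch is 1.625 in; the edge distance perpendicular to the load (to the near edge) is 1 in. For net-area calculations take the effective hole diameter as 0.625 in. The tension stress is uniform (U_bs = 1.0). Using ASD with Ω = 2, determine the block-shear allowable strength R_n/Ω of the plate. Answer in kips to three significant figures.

Shear plane L_v = 0.75 + 2·1.625 = 4 in; A_gv = 4 × 0.375 = 1.5 in².
A_nv = (4 − 2.5·0.625) × 0.375 = 0.9141 in².
A_nt = (1 − 0.5·0.625) × 0.375 = 0.2578 in².
0.6 F_u A_nv = 35.65 kips; 0.6 F_y A_gv = 45 kips → shear rupture governs the shear term.
R_n = 35.65 + 1.0 × 65 × 0.2578 = 52.41 kips.
Allowable strength R_n/Ω = 52.41 / 2 = 26.2 kips.

26.2 kips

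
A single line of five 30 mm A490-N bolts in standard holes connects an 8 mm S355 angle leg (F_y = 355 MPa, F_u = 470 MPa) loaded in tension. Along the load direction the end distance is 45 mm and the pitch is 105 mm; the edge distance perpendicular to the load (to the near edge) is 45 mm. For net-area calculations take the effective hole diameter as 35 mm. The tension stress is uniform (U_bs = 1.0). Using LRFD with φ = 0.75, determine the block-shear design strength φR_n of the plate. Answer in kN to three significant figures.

Shear plane L_v = 45 + 4·105 = 465 mm; A_gv = 465 × 8 = 3720 mm².
A_nv = (465 − 4.5·35) × 8 = 2460 mm².
A_nt = (45 − 0.5·35) × 8 = 220 mm².
0.6 F_u A_nv = 693.7 kN; 0.6 F_y A_gv = 792.4 kN → shear rupture governs the shear term.
R_n = 693.7 + 1.0 × 470 × 220 / 1000 = 797.1 kN.
Design strength φR_n = 0.75 × 797.1 = 598 kN.

598 kN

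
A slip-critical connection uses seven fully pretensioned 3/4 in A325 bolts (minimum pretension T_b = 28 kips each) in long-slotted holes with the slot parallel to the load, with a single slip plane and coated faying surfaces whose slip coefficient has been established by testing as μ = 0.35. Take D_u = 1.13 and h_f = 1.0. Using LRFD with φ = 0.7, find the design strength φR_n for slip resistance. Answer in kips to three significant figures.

54.3 kips

R_n = μ · D_u · h_f · T_b · n_s · n_b = 0.35 × 1.13 × 1.0 × 28 × 1 × 7 = 77.52 kips.
Design strength φR_n = 0.7 × 77.52 = 54.3 kips.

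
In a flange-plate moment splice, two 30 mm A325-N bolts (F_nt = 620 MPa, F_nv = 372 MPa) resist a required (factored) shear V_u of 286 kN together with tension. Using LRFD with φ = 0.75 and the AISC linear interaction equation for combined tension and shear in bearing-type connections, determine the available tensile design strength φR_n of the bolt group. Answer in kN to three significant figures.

378 kN

A_b = π·30²/4 = 706.9 mm²; f_rv = 286 × 1000 / (2 × 706.9) = 202.3 MPa.
F'_nt = 1.3 F_nt − (F_nt / φF_nv) f_rv = 1.3·620 − (620/(0.75·372))·202.3 = 356.4 MPa, capped at F_nt → F'_nt = 356.4 MPa.
R_n = F'_nt · A_b · n = 356.4 × 706.9 × 2 / 1000 = 503.9 kN.
Design strength φR_n = 0.75 × 503.9 = 378 kN.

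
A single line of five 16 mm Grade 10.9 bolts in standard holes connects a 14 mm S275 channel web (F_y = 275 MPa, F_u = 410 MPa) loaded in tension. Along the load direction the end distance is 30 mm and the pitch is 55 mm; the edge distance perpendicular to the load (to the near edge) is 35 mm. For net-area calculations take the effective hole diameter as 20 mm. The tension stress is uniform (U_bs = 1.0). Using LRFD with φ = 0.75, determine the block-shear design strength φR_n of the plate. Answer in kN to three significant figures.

Shear plane L_v = 30 + 4·55 = 250 mm; A_gv = 250 × 14 = 3500 mm².
A_nv = (250 − 4.5·20) × 14 = 2240 mm².
A_nt = (35 − 0.5·20) × 14 = 350 mm².
0.6 F_u A_nv = 551 kN; 0.6 F_y A_gv = 577.5 kN → shear rupture governs the shear term.
R_n = 551 + 1.0 × 410 × 350 / 1000 = 694.5 kN.
Design strength φR_n = 0.75 × 694.5 = 521 kN.

521 kN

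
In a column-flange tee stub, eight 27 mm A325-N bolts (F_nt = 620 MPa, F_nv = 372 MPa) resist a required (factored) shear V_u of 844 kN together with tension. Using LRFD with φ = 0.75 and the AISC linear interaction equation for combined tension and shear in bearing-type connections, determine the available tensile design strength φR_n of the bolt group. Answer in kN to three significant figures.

1360 kN

A_b = π·27²/4 = 572.6 mm²; f_rv = 844 × 1000 / (8 × 572.6) = 184.3 MPa.
F'_nt = 1.3 F_nt − (F_nt / φF_nv) f_rv = 1.3·620 − (620/(0.75·372))·184.3 = 396.5 MPa, capped at F_nt → F'_nt = 396.5 MPa.
R_n = F'_nt · A_b · n = 396.5 × 572.6 × 8 / 1000 = 1816 kN.
Design strength φR_n = 0.75 × 1816 = 1360 kN.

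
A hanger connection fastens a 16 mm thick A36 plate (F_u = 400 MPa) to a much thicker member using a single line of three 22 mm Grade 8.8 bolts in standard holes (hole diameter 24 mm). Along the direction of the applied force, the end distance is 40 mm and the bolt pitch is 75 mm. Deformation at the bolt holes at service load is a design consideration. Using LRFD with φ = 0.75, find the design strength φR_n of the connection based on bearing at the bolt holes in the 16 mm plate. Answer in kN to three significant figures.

668 kN

Per bolt r_n = 1.2 l_c t F_u ≤ 2.4 d t F_u; upper limit = 2.4 × 22 × 16 × 400 / 1000 = 337.9 kN.
Edge bolt: l_c = 40 − 24/2 = 28 mm → 1.2 × 28 × 16 × 400 / 1000 = 215 → r_n = 215 kN.
Interior bolts: l_c = 75 − 24 = 51 mm → 1.2 × 51 × 16 × 400 / 1000 = 391.7 → r_n = 337.9 kN.
R_n = 1 × 215 + 2 × 337.9 = 890.9 kN.
Design strength φR_n = 0.75 × 890.9 = 668 kN.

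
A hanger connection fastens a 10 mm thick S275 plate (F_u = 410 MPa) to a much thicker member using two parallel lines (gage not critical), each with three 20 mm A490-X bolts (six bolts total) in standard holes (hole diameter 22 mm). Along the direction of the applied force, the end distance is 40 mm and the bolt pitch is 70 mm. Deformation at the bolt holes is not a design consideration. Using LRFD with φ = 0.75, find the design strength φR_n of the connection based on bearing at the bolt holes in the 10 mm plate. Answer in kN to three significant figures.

1010 kN

Per bolt r_n = 1.5 l_c t F_u ≤ 3.0 d t F_u; upper limit = 3.0 × 20 × 10 × 410 / 1000 = 246 kN.
Edge bolt: l_c = 40 − 22/2 = 29 mm → 1.5 × 29 × 10 × 410 / 1000 = 178.3 → r_n = 178.3 kN.
Interior bolts: l_c = 70 − 22 = 48 mm → 1.5 × 48 × 10 × 410 / 1000 = 295.2 → r_n = 246 kN.
R_n = 2 × 178.3 + 4 × 246 = 1341 kN.
Design strength φR_n = 0.75 × 1341 = 1010 kN.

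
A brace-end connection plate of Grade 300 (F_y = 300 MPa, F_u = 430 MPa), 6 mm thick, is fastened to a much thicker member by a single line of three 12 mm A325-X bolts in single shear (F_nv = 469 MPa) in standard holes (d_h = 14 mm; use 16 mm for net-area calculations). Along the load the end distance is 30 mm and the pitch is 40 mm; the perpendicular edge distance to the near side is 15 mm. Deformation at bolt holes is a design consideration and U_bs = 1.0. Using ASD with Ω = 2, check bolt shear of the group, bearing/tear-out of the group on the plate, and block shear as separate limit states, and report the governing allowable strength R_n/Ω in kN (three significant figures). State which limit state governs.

63.2 kN (block shear governs)

Bolt shear: A_b = π·12²/4 = 113.1 mm²; R_n = 469 × 113.1 × 3 × 1 / 1000 = 159.1 kN → 159.1 / 2 = 79.6 kN.
Bearing: edge l_c = 23, r_n = 71.21 kN; interior l_c = 26, r_n = 74.3 kN; R_n = 71.21 + 2·74.3 = 219.8 kN → 110 kN.
Block shear: A_gv = 660, A_nv = 420, A_nt = 42 mm²; R_n = min(0.6F_uA_nv, 0.6F_yA_gv) + U_bs·F_u·A_nt = 126.4 kN → 63.2 kN.
Block shear governs: 63.2 kN.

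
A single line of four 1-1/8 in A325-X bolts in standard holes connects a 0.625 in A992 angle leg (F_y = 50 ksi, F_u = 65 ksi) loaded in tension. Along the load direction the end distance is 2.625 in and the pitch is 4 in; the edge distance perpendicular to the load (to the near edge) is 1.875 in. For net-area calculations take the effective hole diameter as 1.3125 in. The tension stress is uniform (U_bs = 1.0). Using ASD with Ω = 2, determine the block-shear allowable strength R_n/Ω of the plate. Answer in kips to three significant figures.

147 kips

Shear plane L_v = 2.625 + 3·4 = 14.62 in; A_gv = 14.62 × 0.625 = 9.141 in².
A_nv = (14.62 − 3.5·1.3125) × 0.625 = 6.27 in².
A_nt = (1.875 − 0.5·1.3125) × 0.625 = 0.7617 in².
0.6 F_u A_nv = 244.5 kips; 0.6 F_y A_gv = 274.2 kips → shear rupture governs the shear term.
R_n = 244.5 + 1.0 × 65 × 0.7617 = 294 kips.
Allowable strength R_n/Ω = 294 / 2 = 147 kips.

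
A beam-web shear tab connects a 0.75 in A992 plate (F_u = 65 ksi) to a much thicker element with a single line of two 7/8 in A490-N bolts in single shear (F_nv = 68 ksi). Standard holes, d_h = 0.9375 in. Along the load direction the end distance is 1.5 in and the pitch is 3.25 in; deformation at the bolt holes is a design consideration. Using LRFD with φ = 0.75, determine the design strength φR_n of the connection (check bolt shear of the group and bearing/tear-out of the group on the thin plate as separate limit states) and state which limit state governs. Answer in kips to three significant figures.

61.3 kips (bolt shear governs)

Bolt shear: A_b = π·0.875²/4 = 0.6013 in²; R_n = 68 × 0.6013 × 2 × 1 = 81.78 kips → 0.75 × 81.78 = 61.3 kips.
Bearing (1.2 l_c t F_u ≤ 2.4 d t F_u): upper limit = 2.4·0.875·0.75·65 = 102.4 kips.
  Edge l_c = 1.5 − 0.9375/2 = 1.031 → r_n = 60.33 kips; interior l_c = 3.25 − 0.9375 = 2.312 → r_n = 102.4 kips.
  R_n,bearing = 1·60.33 + 1·102.4 = 162.7 kips → 0.75 × 162.7 = 122 kips.
Bolt shear governs: 61.3 kips.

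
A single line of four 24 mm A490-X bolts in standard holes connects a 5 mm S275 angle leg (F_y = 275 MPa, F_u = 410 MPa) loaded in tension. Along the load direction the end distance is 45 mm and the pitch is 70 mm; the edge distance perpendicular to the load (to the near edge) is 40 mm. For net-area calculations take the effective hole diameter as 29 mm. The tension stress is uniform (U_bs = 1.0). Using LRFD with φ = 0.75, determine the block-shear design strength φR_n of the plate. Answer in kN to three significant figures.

181 kN

Shear plane L_v = 45 + 3·70 = 255 mm; A_gv = 255 × 5 = 1275 mm².
A_nv = (255 − 3.5·29) × 5 = 767.5 mm².
A_nt = (40 − 0.5·29) × 5 = 127.5 mm².
0.6 F_u A_nv = 188.8 kN; 0.6 F_y A_gv = 210.4 kN → shear rupture governs the shear term.
R_n = 188.8 + 1.0 × 410 × 127.5 / 1000 = 241.1 kN.
Design strength φR_n = 0.75 × 241.1 = 181 kN.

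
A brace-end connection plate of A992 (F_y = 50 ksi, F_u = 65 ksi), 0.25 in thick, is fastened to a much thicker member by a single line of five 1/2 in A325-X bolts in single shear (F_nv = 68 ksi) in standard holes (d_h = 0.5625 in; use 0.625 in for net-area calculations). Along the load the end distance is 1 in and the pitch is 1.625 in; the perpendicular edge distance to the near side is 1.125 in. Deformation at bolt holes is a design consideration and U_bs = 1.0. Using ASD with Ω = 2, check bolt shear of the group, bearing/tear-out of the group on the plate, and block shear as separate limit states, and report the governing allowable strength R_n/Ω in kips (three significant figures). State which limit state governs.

Bolt shear: A_b = π·0.5²/4 = 0.1963 in²; R_n = 68 × 0.1963 × 5 × 1 = 66.76 kips → 66.76 / 2 = 33.4 kips.
Bearing: edge l_c = 0.7188, r_n = 14.02 kips; interior l_c = 1.062, r_n = 19.5 kips; R_n = 14.02 + 4·19.5 = 92.02 kips → 46 kips.
Block shear: A_gv = 1.875, A_nv = 1.172, A_nt = 0.2031 in²; R_n = min(0.6F_uA_nv, 0.6F_yA_gv) + U_bs·F_u·A_nt = 58.91 kips → 29.5 kips.
Block shear governs: 29.5 kips.

29.5 kips (block shear governs)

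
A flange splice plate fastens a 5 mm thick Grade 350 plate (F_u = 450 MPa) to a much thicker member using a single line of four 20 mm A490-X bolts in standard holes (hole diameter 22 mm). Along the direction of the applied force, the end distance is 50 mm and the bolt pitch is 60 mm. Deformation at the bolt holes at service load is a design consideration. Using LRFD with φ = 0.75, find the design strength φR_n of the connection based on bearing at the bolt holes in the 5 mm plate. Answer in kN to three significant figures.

310 kN

Per bolt r_n = 1.2 l_c t F_u ≤ 2.4 d t F_u; upper limit = 2.4 × 20 × 5 × 450 / 1000 = 108 kN.
Edge bolt: l_c = 50 − 22/2 = 39 mm → 1.2 × 39 × 5 × 450 / 1000 = 105.3 → r_n = 105.3 kN.
Interior bolts: l_c = 60 − 22 = 38 mm → 1.2 × 38 × 5 × 450 / 1000 = 102.6 → r_n = 102.6 kN.
R_n = 1 × 105.3 + 3 × 102.6 = 413.1 kN.
Design strength φR_n = 0.75 × 413.1 = 310 kN.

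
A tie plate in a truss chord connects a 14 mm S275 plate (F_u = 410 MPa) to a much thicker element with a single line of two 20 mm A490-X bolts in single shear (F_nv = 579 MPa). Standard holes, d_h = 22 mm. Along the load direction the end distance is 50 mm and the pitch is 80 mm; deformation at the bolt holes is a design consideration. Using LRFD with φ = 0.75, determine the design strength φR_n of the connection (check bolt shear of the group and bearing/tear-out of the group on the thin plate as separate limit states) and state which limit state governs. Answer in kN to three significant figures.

273 kN (bolt shear governs)

Bolt shear: A_b = π·20²/4 = 314.2 mm²; R_n = 579 × 314.2 × 2 × 1 / 1000 = 363.8 kN → 0.75 × 363.8 = 273 kN.
Bearing (1.2 l_c t F_u ≤ 2.4 d t F_u): upper limit = 2.4·20·14·410 / 1000 = 275.5 kN.
  Edge l_c = 50 − 22/2 = 39 → r_n = 268.6 kN; interior l_c = 80 − 22 = 58 → r_n = 275.5 kN.
  R_n,bearing = 1·268.6 + 1·275.5 = 544.2 kN → 0.75 × 544.2 = 408 kN.
Bolt shear governs: 273 kN.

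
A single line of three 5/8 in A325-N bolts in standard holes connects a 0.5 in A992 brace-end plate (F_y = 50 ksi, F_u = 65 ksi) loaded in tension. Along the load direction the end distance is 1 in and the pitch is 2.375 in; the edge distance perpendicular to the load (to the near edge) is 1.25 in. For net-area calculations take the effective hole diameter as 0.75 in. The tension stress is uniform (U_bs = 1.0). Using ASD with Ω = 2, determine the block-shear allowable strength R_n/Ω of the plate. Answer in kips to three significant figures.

Shear plane L_v = 1 + 2·2.375 = 5.75 in; A_gv = 5.75 × 0.5 = 2.875 in².
A_nv = (5.75 − 2.5·0.75) × 0.5 = 1.938 in².
A_nt = (1.25 − 0.5·0.75) × 0.5 = 0.4375 in².
0.6 F_u A_nv = 75.56 kips; 0.6 F_y A_gv = 86.25 kips → shear rupture governs the shear term.
R_n = 75.56 + 1.0 × 65 × 0.4375 = 104 kips.
Allowable strength R_n/Ω = 104 / 2 = 52 kips.

52 kips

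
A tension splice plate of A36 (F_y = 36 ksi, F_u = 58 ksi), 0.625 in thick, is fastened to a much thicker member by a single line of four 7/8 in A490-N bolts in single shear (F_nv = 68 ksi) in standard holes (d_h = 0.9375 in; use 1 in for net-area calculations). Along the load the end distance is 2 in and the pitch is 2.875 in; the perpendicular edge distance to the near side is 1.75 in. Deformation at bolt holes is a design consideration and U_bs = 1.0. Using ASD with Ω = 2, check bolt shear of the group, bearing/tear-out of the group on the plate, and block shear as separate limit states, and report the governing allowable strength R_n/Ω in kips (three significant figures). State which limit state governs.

Bolt shear: A_b = π·0.875²/4 = 0.6013 in²; R_n = 68 × 0.6013 × 4 × 1 = 163.6 kips → 163.6 / 2 = 81.8 kips.
Bearing: edge l_c = 1.531, r_n = 66.61 kips; interior l_c = 1.938, r_n = 76.12 kips; R_n = 66.61 + 3·76.12 = 295 kips → 147 kips.
Block shear: A_gv = 6.641, A_nv = 4.453, A_nt = 0.7812 in²; R_n = min(0.6F_uA_nv, 0.6F_yA_gv) + U_bs·F_u·A_nt = 188.8 kips → 94.4 kips.
Bolt shear governs: 81.8 kips.

81.8 kips (bolt shear governs)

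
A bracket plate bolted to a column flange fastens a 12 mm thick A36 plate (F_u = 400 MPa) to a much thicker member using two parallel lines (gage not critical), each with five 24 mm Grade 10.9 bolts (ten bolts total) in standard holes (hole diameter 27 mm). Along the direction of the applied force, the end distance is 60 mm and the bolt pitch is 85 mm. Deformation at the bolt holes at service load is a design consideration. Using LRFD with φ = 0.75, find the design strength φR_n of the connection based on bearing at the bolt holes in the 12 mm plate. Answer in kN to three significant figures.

Per bolt r_n = 1.2 l_c t F_u ≤ 2.4 d t F_u; upper limit = 2.4 × 24 × 12 × 400 / 1000 = 276.5 kN.
Edge bolt: l_c = 60 − 27/2 = 46.5 mm → 1.2 × 46.5 × 12 × 400 / 1000 = 267.8 → r_n = 267.8 kN.
Interior bolts: l_c = 85 − 27 = 58 mm → 1.2 × 58 × 12 × 400 / 1000 = 334.1 → r_n = 276.5 kN.
R_n = 2 × 267.8 + 8 × 276.5 = 2748 kN.
Design strength φR_n = 0.75 × 2748 = 2060 kN.

2060 kN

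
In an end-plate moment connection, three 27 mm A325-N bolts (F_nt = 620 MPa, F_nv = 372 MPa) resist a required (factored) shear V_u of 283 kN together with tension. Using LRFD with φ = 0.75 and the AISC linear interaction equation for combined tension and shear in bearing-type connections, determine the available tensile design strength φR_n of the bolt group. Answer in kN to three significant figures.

A_b = π·27²/4 = 572.6 mm²; f_rv = 283 × 1000 / (3 × 572.6) = 164.8 MPa.
F'_nt = 1.3 F_nt − (F_nt / φF_nv) f_rv = 1.3·620 − (620/(0.75·372))·164.8 = 439.9 MPa, capped at F_nt → F'_nt = 439.9 MPa.
R_n = F'_nt · A_b · n = 439.9 × 572.6 × 3 / 1000 = 755.5 kN.
Design strength φR_n = 0.75 × 755.5 = 567 kN.

567 kN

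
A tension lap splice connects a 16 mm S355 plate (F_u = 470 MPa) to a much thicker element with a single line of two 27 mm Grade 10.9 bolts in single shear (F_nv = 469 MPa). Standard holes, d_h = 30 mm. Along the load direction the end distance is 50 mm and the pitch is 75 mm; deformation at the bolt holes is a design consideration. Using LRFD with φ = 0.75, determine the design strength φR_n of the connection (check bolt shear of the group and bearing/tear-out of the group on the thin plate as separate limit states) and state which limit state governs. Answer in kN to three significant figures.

403 kN (bolt shear governs)

Bolt shear: A_b = π·27²/4 = 572.6 mm²; R_n = 469 × 572.6 × 2 × 1 / 1000 = 537.1 kN → 0.75 × 537.1 = 403 kN.
Bearing (1.2 l_c t F_u ≤ 2.4 d t F_u): upper limit = 2.4·27·16·470 / 1000 = 487.3 kN.
  Edge l_c = 50 − 30/2 = 35 → r_n = 315.8 kN; interior l_c = 75 − 30 = 45 → r_n = 406.1 kN.
  R_n,bearing = 1·315.8 + 1·406.1 = 721.9 kN → 0.75 × 721.9 = 541 kN.
Bolt shear governs: 403 kN.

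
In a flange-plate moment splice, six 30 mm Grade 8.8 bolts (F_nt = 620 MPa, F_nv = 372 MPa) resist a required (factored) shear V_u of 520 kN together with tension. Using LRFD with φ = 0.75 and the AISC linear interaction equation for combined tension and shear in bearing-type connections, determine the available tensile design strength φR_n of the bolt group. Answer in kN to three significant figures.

1700 kN

A_b = π·30²/4 = 706.9 mm²; f_rv = 520 × 1000 / (6 × 706.9) = 122.6 MPa.
F'_nt = 1.3 F_nt − (F_nt / φF_nv) f_rv = 1.3·620 − (620/(0.75·372))·122.6 = 533.5 MPa, capped at F_nt → F'_nt = 533.5 MPa.
R_n = F'_nt · A_b · n = 533.5 × 706.9 × 6 / 1000 = 2263 kN.
Design strength φR_n = 0.75 × 2263 = 1700 kN.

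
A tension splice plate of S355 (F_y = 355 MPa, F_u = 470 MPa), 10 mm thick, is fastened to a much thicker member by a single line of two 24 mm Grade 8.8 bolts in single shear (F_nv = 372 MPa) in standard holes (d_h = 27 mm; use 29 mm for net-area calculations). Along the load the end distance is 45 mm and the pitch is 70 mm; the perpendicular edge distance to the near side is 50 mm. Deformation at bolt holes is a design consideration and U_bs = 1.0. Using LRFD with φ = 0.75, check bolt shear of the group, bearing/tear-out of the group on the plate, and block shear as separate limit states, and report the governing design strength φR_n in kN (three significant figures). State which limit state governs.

Bolt shear: A_b = π·24²/4 = 452.4 mm²; R_n = 372 × 452.4 × 2 × 1 / 1000 = 336.6 kN → 0.75 × 336.6 = 252 kN.
Bearing: edge l_c = 31.5, r_n = 177.7 kN; interior l_c = 43, r_n = 242.5 kN; R_n = 177.7 + 1·242.5 = 420.2 kN → 315 kN.
Block shear: A_gv = 1150, A_nv = 715, A_nt = 355 mm²; R_n = min(0.6F_uA_nv, 0.6F_yA_gv) + U_bs·F_u·A_nt = 368.5 kN → 276 kN.
Bolt shear governs: 252 kN.

252 kN (bolt shear governs)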